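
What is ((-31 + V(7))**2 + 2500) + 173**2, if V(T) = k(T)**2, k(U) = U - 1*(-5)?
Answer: 45198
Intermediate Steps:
k(U) = 5 + U (k(U) = U + 5 = 5 + U)
V(T) = (5 + T)**2
((-31 + V(7))**2 + 2500) + 173**2 = ((-31 + (5 + 7)**2)**2 + 2500) + 173**2 = ((-31 + 12**2)**2 + 2500) + 29929 = ((-31 + 144)**2 + 2500) + 29929 = (113**2 + 2500) + 29929 = (12769 + 2500) + 29929 = 15269 + 29929 = 45198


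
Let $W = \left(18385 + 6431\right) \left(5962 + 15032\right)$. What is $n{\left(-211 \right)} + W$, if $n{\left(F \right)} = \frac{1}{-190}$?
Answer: $\frac{98987549759}{190} \approx 5.2099 \cdot 10^{8}$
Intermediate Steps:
$n{\left(F \right)} = - \frac{1}{190}$
$W = 520987104$ ($W = 24816 \cdot 20994 = 520987104$)
$n{\left(-211 \right)} + W = - \frac{1}{190} + 520987104 = \frac{98987549759}{190}$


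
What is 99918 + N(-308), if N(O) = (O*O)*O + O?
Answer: -29118502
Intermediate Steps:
N(O) = O + O**3 (N(O) = O**2*O + O = O**3 + O = O + O**3)
99918 + N(-308) = 99918 + (-308 + (-308)**3) = 99918 + (-308 - 29218112) = 99918 - 29218420 = -29118502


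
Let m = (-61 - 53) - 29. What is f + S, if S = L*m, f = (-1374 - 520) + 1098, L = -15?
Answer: 1349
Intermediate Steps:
m = -143 (m = -114 - 29 = -143)
f = -796 (f = -1894 + 1098 = -796)
S = 2145 (S = -15*(-143) = 2145)
f + S = -796 + 2145 = 1349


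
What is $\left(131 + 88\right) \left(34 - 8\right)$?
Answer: $5694$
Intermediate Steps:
$\left(131 + 88\right) \left(34 - 8\right) = 219 \left(34 - 8\right) = 219 \cdot 26 = 5694$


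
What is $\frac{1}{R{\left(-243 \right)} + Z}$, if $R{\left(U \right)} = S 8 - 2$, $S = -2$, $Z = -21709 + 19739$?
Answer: $- \frac{1}{1988} \approx -0.00050302$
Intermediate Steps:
$Z = -1970$
$R{\left(U \right)} = -18$ ($R{\left(U \right)} = \left(-2\right) 8 - 2 = -16 - 2 = -18$)
$\frac{1}{R{\left(-243 \right)} + Z} = \frac{1}{-18 - 1970} = \frac{1}{-1988} = - \frac{1}{1988}$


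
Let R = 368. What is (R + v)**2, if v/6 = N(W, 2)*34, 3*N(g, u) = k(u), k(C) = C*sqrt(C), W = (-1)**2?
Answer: 172416 + 100096*sqrt(2) ≈ 3.1397e+5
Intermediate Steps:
W = 1
k(C) = C**(3/2)
N(g, u) = u**(3/2)/3
v = 136*sqrt(2) (v = 6*((2**(3/2)/3)*34) = 6*(((2*sqrt(2))/3)*34) = 6*((2*sqrt(2)/3)*34) = 6*(68*sqrt(2)/3) = 136*sqrt(2) ≈ 192.33)
(R + v)**2 = (368 + 136*sqrt(2))**2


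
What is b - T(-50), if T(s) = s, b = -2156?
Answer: -2106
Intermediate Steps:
b - T(-50) = -2156 - 1*(-50) = -2156 + 50 = -2106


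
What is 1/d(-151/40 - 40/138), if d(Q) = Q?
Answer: -2760/11219 ≈ -0.24601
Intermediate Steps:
1/d(-151/40 - 40/138) = 1/(-151/40 - 40/138) = 1/(-151*1/40 - 40*1/138) = 1/(-151/40 - 20/69) = 1/(-11219/2760) = -2760/11219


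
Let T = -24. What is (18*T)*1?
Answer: -432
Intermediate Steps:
(18*T)*1 = (18*(-24))*1 = -432*1 = -432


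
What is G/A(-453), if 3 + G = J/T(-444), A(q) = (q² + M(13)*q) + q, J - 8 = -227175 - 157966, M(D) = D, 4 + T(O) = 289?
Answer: -385988/56677095 ≈ -0.0068103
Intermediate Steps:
T(O) = 285 (T(O) = -4 + 289 = 285)
J = -385133 (J = 8 + (-227175 - 157966) = 8 - 385141 = -385133)
A(q) = q² + 14*q (A(q) = (q² + 13*q) + q = q² + 14*q)
G = -385988/285 (G = -3 - 385133/285 = -385988/285 ≈ -1354.3)
G/A(-453) = -385988*(-1/(453*(14 - 453)))/285 = -385988/(285*((-453*(-439)))) = -385988/285/198867 = -385988/285*1/198867 = -385988/56677095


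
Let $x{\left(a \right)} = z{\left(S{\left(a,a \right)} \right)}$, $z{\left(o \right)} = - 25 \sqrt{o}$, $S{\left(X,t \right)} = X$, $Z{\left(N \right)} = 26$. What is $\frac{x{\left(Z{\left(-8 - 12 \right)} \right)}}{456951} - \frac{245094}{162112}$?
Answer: $- \frac{122547}{81056} - \frac{25 \sqrt{26}}{456951} \approx -1.5122$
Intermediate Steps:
$x{\left(a \right)} = - 25 \sqrt{a}$
$\frac{x{\left(Z{\left(-8 - 12 \right)} \right)}}{456951} - \frac{245094}{162112} = \frac{\left(-25\right) \sqrt{26}}{456951} - \frac{245094}{162112} = - 25 \sqrt{26} \cdot \frac{1}{456951} - \frac{122547}{81056} = - \frac{25 \sqrt{26}}{456951} - \frac{122547}{81056} = - \frac{122547}{81056} - \frac{25 \sqrt{26}}{456951}$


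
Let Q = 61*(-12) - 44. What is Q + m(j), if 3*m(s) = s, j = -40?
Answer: -2368/3 ≈ -789.33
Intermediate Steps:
Q = -776 (Q = -732 - 44 = -776)
m(s) = s/3
Q + m(j) = -776 + (⅓)*(-40) = -776 - 40/3 = -2368/3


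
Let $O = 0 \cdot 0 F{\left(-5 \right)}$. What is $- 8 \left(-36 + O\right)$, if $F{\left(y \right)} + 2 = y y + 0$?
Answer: $288$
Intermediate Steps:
$F{\left(y \right)} = -2 + y^{2}$ ($F{\left(y \right)} = -2 + \left(y y + 0\right) = -2 + \left(y^{2} + 0\right) = -2 + y^{2}$)
$O = 0$ ($O = 0 \cdot 0 \left(-2 + \left(-5\right)^{2}\right) = 0 \left(-2 + 25\right) = 0 \cdot 23 = 0$)
$- 8 \left(-36 + O\right) = - 8 \left(-36 + 0\right) = \left(-8\right) \left(-36\right) = 288$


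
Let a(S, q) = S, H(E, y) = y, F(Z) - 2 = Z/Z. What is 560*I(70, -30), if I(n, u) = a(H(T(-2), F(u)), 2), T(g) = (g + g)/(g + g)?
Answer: 1680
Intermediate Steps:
T(g) = 1 (T(g) = (2*g)/((2*g)) = (2*g)*(1/(2*g)) = 1)
F(Z) = 3 (F(Z) = 2 + Z/Z = 2 + 1 = 3)
I(n, u) = 3
560*I(70, -30) = 560*3 = 1680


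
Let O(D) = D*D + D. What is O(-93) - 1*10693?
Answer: -2137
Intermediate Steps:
O(D) = D + D**2 (O(D) = D**2 + D = D + D**2)
O(-93) - 1*10693 = -93*(1 - 93) - 1*10693 = -93*(-92) - 10693 = 8556 - 10693 = -2137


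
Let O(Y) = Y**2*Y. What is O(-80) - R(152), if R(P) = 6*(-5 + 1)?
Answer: -511976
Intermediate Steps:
R(P) = -24 (R(P) = 6*(-4) = -24)
O(Y) = Y**3
O(-80) - R(152) = (-80)**3 - 1*(-24) = -512000 + 24 = -511976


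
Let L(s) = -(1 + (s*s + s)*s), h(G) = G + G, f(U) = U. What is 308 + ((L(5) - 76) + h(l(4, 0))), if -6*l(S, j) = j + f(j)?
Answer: 81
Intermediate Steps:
l(S, j) = -j/3 (l(S, j) = -(j + j)/6 = -j/3)
h(G) = 2*G
L(s) = -1 - s*(s + s**2) (L(s) = -(1 + (s**2 + s)*s) = -(1 + (s + s**2)*s) = -(1 + s*(s + s**2)) = -1 - s*(s + s**2))
308 + ((L(5) - 76) + h(l(4, 0))) = 308 + (((-1 - 1*5**2 - 1*5**3) - 76) + 2*(-1/3*0)) = 308 + (((-1 - 1*25 - 1*125) - 76) + 2*0) = 308 + (((-1 - 25 - 125) - 76) + 0) = 308 + ((-151 - 76) + 0) = 308 + (-227 + 0) = 308 - 227 = 81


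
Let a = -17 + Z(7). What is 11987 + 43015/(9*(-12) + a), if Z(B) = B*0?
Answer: 291072/25 ≈ 11643.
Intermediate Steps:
Z(B) = 0
a = -17 (a = -17 + 0 = -17)
11987 + 43015/(9*(-12) + a) = 11987 + 43015/(9*(-12) - 17) = 11987 + 43015/(-108 - 17) = 11987 + 43015/(-125) = 11987 + 43015*(-1/125) = 11987 - 8603/25 = 291072/25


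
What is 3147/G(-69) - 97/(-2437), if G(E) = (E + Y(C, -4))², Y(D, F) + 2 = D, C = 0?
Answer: 8158216/12284917 ≈ 0.66408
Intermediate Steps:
Y(D, F) = -2 + D
G(E) = (-2 + E)² (G(E) = (E + (-2 + 0))² = (E - 2)² = (-2 + E)²)
3147/G(-69) - 97/(-2437) = 3147/((-2 - 69)²) - 97/(-2437) = 3147/((-71)²) - 97*(-1/2437) = 3147/5041 + 97/2437 = 8158216/12284917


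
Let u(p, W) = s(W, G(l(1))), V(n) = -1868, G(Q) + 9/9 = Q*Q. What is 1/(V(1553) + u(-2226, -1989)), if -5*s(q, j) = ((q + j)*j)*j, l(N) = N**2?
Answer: -1/1868 ≈ -0.00053533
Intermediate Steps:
G(Q) = -1 + Q**2 (G(Q) = -1 + Q*Q = -1 + Q**2)
s(q, j) = -j**2*(j + q)/5 (s(q, j) = -(q + j)*j*j/5 = -(j + q)*j*j/5 = -j*(j + q)*j/5 = -j**2*(j + q)/5)
u(p, W) = 0 (u(p, W) = (-1 + (1**2)**2)**2*(-(-1 + (1**2)**2) - W)/5 = (-1 + 1**2)**2*(-(-1 + 1**2) - W)/5 = (-1 + 1)**2*(-(-1 + 1) - W)/5 = (1/5)*0**2*(-1*0 - W) = (1/5)*0*(0 - W) = (1/5)*0*(-W) = 0)
1/(V(1553) + u(-2226, -1989)) = 1/(-1868 + 0) = 1/(-1868) = -1/1868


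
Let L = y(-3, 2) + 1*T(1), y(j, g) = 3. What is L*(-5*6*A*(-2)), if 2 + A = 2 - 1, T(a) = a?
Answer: -240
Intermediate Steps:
A = -1 (A = -2 + (2 - 1) = -2 + 1 = -1)
L = 4 (L = 3 + 1*1 = 3 + 1 = 4)
L*(-5*6*A*(-2)) = 4*(-5*6*(-1)*(-2)) = 4*(-(-30)*(-2)) = 4*(-5*12) = 4*(-60) = -240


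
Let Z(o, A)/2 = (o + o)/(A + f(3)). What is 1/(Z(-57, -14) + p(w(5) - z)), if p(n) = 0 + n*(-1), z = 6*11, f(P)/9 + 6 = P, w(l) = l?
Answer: 41/2729 ≈ 0.015024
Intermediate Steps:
f(P) = -54 + 9*P
z = 66
Z(o, A) = 4*o/(-27 + A) (Z(o, A) = 2*((o + o)/(A + (-54 + 9*3))) = 2*((2*o)/(A + (-54 + 27))) = 2*((2*o)/(A - 27)) = 2*((2*o)/(-27 + A)) = 2*(2*o/(-27 + A)) = 4*o/(-27 + A))
p(n) = -n (p(n) = 0 - n = -n)
1/(Z(-57, -14) + p(w(5) - z)) = 1/(4*(-57)/(-27 - 14) - (5 - 1*66)) = 1/(4*(-57)/(-41) - (5 - 66)) = 1/(4*(-57)*(-1/41) - 1*(-61)) = 1/(228/41 + 61) = 1/(2729/41) = 41/2729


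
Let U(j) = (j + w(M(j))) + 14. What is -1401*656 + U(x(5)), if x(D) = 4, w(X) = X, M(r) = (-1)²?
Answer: -919037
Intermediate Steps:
M(r) = 1
U(j) = 15 + j (U(j) = (j + 1) + 14 = (1 + j) + 14 = 15 + j)
-1401*656 + U(x(5)) = -1401*656 + (15 + 4) = -919056 + 19 = -919037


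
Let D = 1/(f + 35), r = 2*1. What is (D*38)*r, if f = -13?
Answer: 38/11 ≈ 3.4545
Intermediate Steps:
r = 2
D = 1/22 (D = 1/(-13 + 35) = 1/22 ≈ 0.045455)
(D*38)*r = ((1/22)*38)*2 = (19/11)*2 = 38/11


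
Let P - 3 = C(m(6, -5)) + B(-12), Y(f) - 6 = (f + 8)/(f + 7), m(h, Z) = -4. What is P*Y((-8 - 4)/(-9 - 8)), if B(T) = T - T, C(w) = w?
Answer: -934/131 ≈ -7.1298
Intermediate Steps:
B(T) = 0
Y(f) = 6 + (8 + f)/(7 + f) (Y(f) = 6 + (f + 8)/(f + 7) = 6 + (8 + f)/(7 + f))
P = -1 (P = 3 + (-4 + 0) = 3 - 4 = -1)
P*Y((-8 - 4)/(-9 - 8)) = -(50 + 7*((-8 - 4)/(-9 - 8)))/(7 + (-8 - 4)/(-9 - 8)) = -(50 + 7*(-12/(-17)))/(7 - 12/(-17)) = -(50 + 7*(-12*(-1/17)))/(7 - 12*(-1/17)) = -(50 + 7*(12/17))/(7 + 12/17) = -(50 + 84/17)/131/17 = -17*934/(131*17) = -1*934/131 = -934/131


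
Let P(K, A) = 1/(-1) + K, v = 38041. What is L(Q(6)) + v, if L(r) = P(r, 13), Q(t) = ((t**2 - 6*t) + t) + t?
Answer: 38052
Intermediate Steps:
Q(t) = t**2 - 4*t (Q(t) = (t**2 - 5*t) + t = t**2 - 4*t)
P(K, A) = -1 + K
L(r) = -1 + r
L(Q(6)) + v = (-1 + 6*(-4 + 6)) + 38041 = (-1 + 6*2) + 38041 = (-1 + 12) + 38041 = 11 + 38041 = 38052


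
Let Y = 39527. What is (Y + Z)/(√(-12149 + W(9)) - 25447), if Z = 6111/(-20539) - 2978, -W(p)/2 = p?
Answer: -795933174525/554178142711 - 31278075*I*√23/24094701857 ≈ -1.4362 - 0.0062256*I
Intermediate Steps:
W(p) = -2*p
Z = -61171253/20539 (Z = 6111*(-1/20539) - 2978 = -6111/20539 - 2978 = -61171253/20539 ≈ -2978.3)
(Y + Z)/(√(-12149 + W(9)) - 25447) = (39527 - 61171253/20539)/(√(-12149 - 2*9) - 25447) = 750673800/(20539*(√(-12149 - 18) - 25447)) = 750673800/(20539*(√(-12167) - 25447)) = 750673800/(20539*(23*I*√23 - 25447)) = 750673800/(20539*(-25447 + 23*I*√23))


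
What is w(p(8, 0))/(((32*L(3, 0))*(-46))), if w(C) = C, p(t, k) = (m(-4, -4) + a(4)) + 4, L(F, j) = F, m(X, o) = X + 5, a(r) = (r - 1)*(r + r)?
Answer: -29/4416 ≈ -0.0065670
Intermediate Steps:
a(r) = 2*r*(-1 + r) (a(r) = (-1 + r)*(2*r) = 2*r*(-1 + r))
m(X, o) = 5 + X
p(t, k) = 29 (p(t, k) = ((5 - 4) + 2*4*(-1 + 4)) + 4 = (1 + 2*4*3) + 4 = (1 + 24) + 4 = 25 + 4 = 29)
w(p(8, 0))/(((32*L(3, 0))*(-46))) = 29/(((32*3)*(-46))) = 29/((96*(-46))) = 29/(-4416) = 29*(-1/4416) = -29/4416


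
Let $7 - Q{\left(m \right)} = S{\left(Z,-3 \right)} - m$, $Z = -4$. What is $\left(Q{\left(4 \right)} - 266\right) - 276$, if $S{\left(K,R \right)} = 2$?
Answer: $-533$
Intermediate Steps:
$Q{\left(m \right)} = 5 + m$ ($Q{\left(m \right)} = 7 - \left(2 - m\right) = 7 + \left(-2 + m\right) = 5 + m$)
$\left(Q{\left(4 \right)} - 266\right) - 276 = \left(\left(5 + 4\right) - 266\right) - 276 = \left(9 - 266\right) - 276 = -257 - 276 = -533$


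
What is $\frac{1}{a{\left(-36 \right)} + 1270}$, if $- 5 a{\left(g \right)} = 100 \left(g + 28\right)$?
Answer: $\frac{1}{1430} \approx 0.0006993$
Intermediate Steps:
$a{\left(g \right)} = -560 - 20 g$ ($a{\left(g \right)} = - \frac{100 \left(g + 28\right)}{5} = - \frac{100 \left(28 + g\right)}{5} = - \frac{2800 + 100 g}{5} = -560 - 20 g$)
$\frac{1}{a{\left(-36 \right)} + 1270} = \frac{1}{\left(-560 - -720\right) + 1270} = \frac{1}{\left(-560 + 720\right) + 1270} = \frac{1}{160 + 1270} = \frac{1}{1430}$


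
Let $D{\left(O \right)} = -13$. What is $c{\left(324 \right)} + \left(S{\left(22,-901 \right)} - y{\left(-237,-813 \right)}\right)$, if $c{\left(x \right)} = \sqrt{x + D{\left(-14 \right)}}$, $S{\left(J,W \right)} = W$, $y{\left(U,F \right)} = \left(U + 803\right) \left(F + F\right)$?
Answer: $919415 + \sqrt{311} \approx 9.1943 \cdot 10^{5}$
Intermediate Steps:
$y{\left(U,F \right)} = 2 F \left(803 + U\right)$ ($y{\left(U,F \right)} = \left(803 + U\right) 2 F = 2 F \left(803 + U\right)$)
$c{\left(x \right)} = \sqrt{-13 + x}$ ($c{\left(x \right)} = \sqrt{x - 13} = \sqrt{-13 + x}$)
$c{\left(324 \right)} + \left(S{\left(22,-901 \right)} - y{\left(-237,-813 \right)}\right) = \sqrt{-13 + 324} - \left(901 + 2 \left(-813\right) \left(803 - 237\right)\right) = \sqrt{311} - \left(901 + 2 \left(-813\right) 566\right) = \sqrt{311} - -919415 = \sqrt{311} + \left(-901 + 920316\right) = \sqrt{311} + 919415 = 919415 + \sqrt{311}$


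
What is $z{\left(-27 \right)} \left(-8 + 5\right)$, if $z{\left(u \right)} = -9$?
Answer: $27$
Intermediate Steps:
$z{\left(-27 \right)} \left(-8 + 5\right) = - 9 \left(-8 + 5\right) = \left(-9\right) \left(-3\right) = 27$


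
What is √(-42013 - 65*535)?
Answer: 18*I*√237 ≈ 277.11*I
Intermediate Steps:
√(-42013 - 65*535) = √(-42013 - 34775) = √(-76788) = 18*I*√237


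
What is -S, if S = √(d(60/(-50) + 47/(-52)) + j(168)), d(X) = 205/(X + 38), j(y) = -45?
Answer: -I*√380252345/3111 ≈ -6.2681*I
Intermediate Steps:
d(X) = 205/(38 + X)
S = I*√380252345/3111 (S = √(205/(38 + (60/(-50) + 47/(-52))) - 45) = √(205/(38 + (60*(-1/50) + 47*(-1/52))) - 45) = √(205/(38 + (-6/5 - 47/52)) - 45) = √(205/(38 - 547/260) - 45) = √(205/(9333/260) - 45) = √(205*(260/9333) - 45) = √(53300/9333 - 45) = √(-366685/9333) = I*√380252345/3111 ≈ 6.2681*I)
-S = -I*√380252345/3111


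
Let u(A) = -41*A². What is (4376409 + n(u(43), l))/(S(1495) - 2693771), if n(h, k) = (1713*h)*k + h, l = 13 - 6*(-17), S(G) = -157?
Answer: 14929693355/2693928 ≈ 5542.0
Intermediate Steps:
l = 115 (l = 13 + 102 = 115)
n(h, k) = h + 1713*h*k (n(h, k) = 1713*h*k + h = h + 1713*h*k)
(4376409 + n(u(43), l))/(S(1495) - 2693771) = (4376409 + (-41*43²)*(1 + 1713*115))/(-157 - 2693771) = (4376409 + (-41*1849)*(1 + 196995))/(-2693928) = (4376409 - 75809*196996)*(-1/2693928) = (4376409 - 14934069764)*(-1/2693928) = -14929693355*(-1/2693928) = 14929693355/2693928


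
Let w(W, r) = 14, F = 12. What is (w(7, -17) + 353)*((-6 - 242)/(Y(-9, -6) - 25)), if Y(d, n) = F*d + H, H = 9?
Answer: 734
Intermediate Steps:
Y(d, n) = 9 + 12*d (Y(d, n) = 12*d + 9 = 9 + 12*d)
(w(7, -17) + 353)*((-6 - 242)/(Y(-9, -6) - 25)) = (14 + 353)*((-6 - 242)/((9 + 12*(-9)) - 25)) = 367*(-248/((9 - 108) - 25)) = 367*(-248/(-99 - 25)) = 367*(-248/(-124)) = 367*(-248*(-1/124)) = 367*2 = 734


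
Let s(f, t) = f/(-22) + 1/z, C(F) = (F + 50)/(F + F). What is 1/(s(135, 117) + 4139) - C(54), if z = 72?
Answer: -85082830/88377453 ≈ -0.96272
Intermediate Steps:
C(F) = (50 + F)/(2*F) (C(F) = (50 + F)/((2*F)) = (50 + F)*(1/(2*F)) = (50 + F)/(2*F))
s(f, t) = 1/72 - f/22 (s(f, t) = f/(-22) + 1/72 = f*(-1/22) + 1*(1/72) = -f/22 + 1/72 = 1/72 - f/22)
1/(s(135, 117) + 4139) - C(54) = 1/((1/72 - 1/22*135) + 4139) - (50 + 54)/(2*54) = 1/((1/72 - 135/22) + 4139) - 104/(2*54) = 1/(-4849/792 + 4139) - 1*26/27 = 1/(3273239/792) - 26/27 = 792/3273239 - 26/27 = -85082830/88377453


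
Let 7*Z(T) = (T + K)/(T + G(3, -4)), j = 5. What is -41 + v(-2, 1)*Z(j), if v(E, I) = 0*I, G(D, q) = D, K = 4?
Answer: -41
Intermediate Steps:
v(E, I) = 0
Z(T) = (4 + T)/(7*(3 + T)) (Z(T) = ((T + 4)/(T + 3))/7 = ((4 + T)/(3 + T))/7 = (4 + T)/(7*(3 + T)))
-41 + v(-2, 1)*Z(j) = -41 + 0*((4 + 5)/(7*(3 + 5))) = -41 + 0*((⅐)*9/8) = -41 + 0*((⅐)*(⅛)*9) = -41 + 0*(9/56) = -41 + 0 = -41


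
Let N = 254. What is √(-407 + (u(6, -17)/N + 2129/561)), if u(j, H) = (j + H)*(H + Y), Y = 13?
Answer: 2*I*√511460910147/71247 ≈ 20.076*I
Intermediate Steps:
u(j, H) = (13 + H)*(H + j) (u(j, H) = (j + H)*(H + 13) = (H + j)*(13 + H) = (13 + H)*(H + j))
√(-407 + (u(6, -17)/N + 2129/561)) = √(-407 + (((-17)² + 13*(-17) + 13*6 - 17*6)/254 + 2129/561)) = √(-407 + ((289 - 221 + 78 - 102)*(1/254) + 2129*(1/561))) = √(-407 + (44*(1/254) + 2129/561)) = √(-407 + (22/127 + 2129/561)) = √(-407 + 282725/71247) = √(-28714804/71247) = 2*I*√511460910147/71247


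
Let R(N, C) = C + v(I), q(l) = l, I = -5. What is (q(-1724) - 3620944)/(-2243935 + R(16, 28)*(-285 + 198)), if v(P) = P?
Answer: 129381/80212 ≈ 1.6130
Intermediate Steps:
R(N, C) = -5 + C (R(N, C) = C - 5 = -5 + C)
(q(-1724) - 3620944)/(-2243935 + R(16, 28)*(-285 + 198)) = (-1724 - 3620944)/(-2243935 + (-5 + 28)*(-285 + 198)) = -3622668/(-2243935 + 23*(-87)) = -3622668/(-2243935 - 2001) = -3622668/(-2245936) = -3622668*(-1/2245936) = 129381/80212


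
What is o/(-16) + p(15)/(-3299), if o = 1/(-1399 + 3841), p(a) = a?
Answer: -589379/128898528 ≈ -0.0045724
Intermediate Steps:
o = 1/2442 ≈ 0.00040950
o/(-16) + p(15)/(-3299) = (1/2442)/(-16) + 15/(-3299) = (1/2442)*(-1/16) + 15*(-1/3299) = -1/39072 - 15/3299 = -589379/128898528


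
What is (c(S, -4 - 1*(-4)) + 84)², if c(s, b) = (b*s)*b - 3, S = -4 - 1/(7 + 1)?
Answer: 6561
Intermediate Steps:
S = -33/8 (S = -4 - 1/8 = -4 - 1*⅛ = -4 - ⅛ = -33/8 ≈ -4.1250)
c(s, b) = -3 + s*b² (c(s, b) = s*b² - 3 = -3 + s*b²)
(c(S, -4 - 1*(-4)) + 84)² = ((-3 - 33*(-4 - 1*(-4))²/8) + 84)² = ((-3 - 33*(-4 + 4)²/8) + 84)² = ((-3 - 33/8*0²) + 84)² = ((-3 - 33/8*0) + 84)² = ((-3 + 0) + 84)² = (-3 + 84)² = 81² = 6561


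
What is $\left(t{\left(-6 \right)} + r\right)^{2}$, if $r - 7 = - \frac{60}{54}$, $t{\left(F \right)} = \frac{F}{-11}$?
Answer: $\frac{405769}{9801} \approx 41.401$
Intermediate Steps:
$t{\left(F \right)} = - \frac{F}{11}$ ($t{\left(F \right)} = F \left(- \frac{1}{11}\right) = - \frac{F}{11}$)
$r = \frac{53}{9}$ ($r = 7 - \frac{60}{54} = 7 - \frac{10}{9} = \frac{53}{9} \approx 5.8889$)
$\left(t{\left(-6 \right)} + r\right)^{2} = \left(\left(- \frac{1}{11}\right) \left(-6\right) + \frac{53}{9}\right)^{2} = \left(\frac{6}{11} + \frac{53}{9}\right)^{2} = \left(\frac{637}{99}\right)^{2} = \frac{405769}{9801}$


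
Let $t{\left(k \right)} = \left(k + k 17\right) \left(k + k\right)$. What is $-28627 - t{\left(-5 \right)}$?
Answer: $-29527$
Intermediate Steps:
$t{\left(k \right)} = 36 k^{2}$ ($t{\left(k \right)} = \left(k + 17 k\right) 2 k = 18 k 2 k = 36 k^{2}$)
$-28627 - t{\left(-5 \right)} = -28627 - 36 \left(-5\right)^{2} = -28627 - 36 \cdot 25 = -28627 - 900 = -29527$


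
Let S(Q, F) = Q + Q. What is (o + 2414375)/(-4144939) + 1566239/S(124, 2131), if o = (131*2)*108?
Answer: 6491359332013/1027944872 ≈ 6314.9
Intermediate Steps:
S(Q, F) = 2*Q
o = 28296 (o = 262*108 = 28296)
(o + 2414375)/(-4144939) + 1566239/S(124, 2131) = (28296 + 2414375)/(-4144939) + 1566239/((2*124)) = 2442671*(-1/4144939) + 1566239/248 = -2442671/4144939 + 1566239*(1/248) = -2442671/4144939 + 1566239/248 = 6491359332013/1027944872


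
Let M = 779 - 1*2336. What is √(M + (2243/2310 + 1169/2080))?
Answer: I*√22443544433310/120120 ≈ 39.439*I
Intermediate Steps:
M = -1557 (M = 779 - 2336 = -1557)
√(M + (2243/2310 + 1169/2080)) = √(-1557 + (2243/2310 + 1169/2080)) = √(-1557 + 736583/480480) = √(-747370777/480480) = I*√22443544433310/120120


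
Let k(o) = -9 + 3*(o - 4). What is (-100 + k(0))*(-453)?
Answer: 54813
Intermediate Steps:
k(o) = -21 + 3*o (k(o) = -9 + 3*(-4 + o) = -9 + (-12 + 3*o) = -21 + 3*o)
(-100 + k(0))*(-453) = (-100 + (-21 + 3*0))*(-453) = (-100 + (-21 + 0))*(-453) = (-100 - 21)*(-453) = -121*(-453) = 54813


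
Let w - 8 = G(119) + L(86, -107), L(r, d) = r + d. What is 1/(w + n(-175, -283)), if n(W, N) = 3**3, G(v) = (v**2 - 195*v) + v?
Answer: -1/8911 ≈ -0.00011222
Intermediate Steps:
L(r, d) = d + r
G(v) = v**2 - 194*v
w = -8938 (w = 8 + (119*(-194 + 119) + (-107 + 86)) = 8 + (119*(-75) - 21) = 8 + (-8925 - 21) = 8 - 8946 = -8938)
n(W, N) = 27
1/(w + n(-175, -283)) = 1/(-8938 + 27) = 1/(-8911) = -1/8911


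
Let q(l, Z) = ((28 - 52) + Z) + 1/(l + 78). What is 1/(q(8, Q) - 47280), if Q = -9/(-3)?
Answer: -86/4067885 ≈ -2.1141e-5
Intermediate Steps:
Q = 3 (Q = -⅓*(-9) = 3)
q(l, Z) = -24 + Z + 1/(78 + l) (q(l, Z) = (-24 + Z) + 1/(78 + l) = -24 + Z + 1/(78 + l))
1/(q(8, Q) - 47280) = 1/((-1871 - 24*8 + 78*3 + 3*8)/(78 + 8) - 47280) = 1/((-1871 - 192 + 234 + 24)/86 - 47280) = 1/((1/86)*(-1805) - 47280) = 1/(-1805/86 - 47280) = 1/(-4067885/86) = -86/4067885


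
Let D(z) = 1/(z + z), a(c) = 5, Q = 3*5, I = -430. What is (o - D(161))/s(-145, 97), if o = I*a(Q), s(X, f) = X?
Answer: 692301/46690 ≈ 14.828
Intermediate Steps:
Q = 15
D(z) = 1/(2*z)
o = -2150 (o = -430*5 = -2150)
(o - D(161))/s(-145, 97) = (-2150 - 1/(2*161))/(-145) = (-2150 - 1/(2*161))*(-1/145) = (-2150 - 1*1/322)*(-1/145) = (-2150 - 1/322)*(-1/145) = -692301/322*(-1/145) = 692301/46690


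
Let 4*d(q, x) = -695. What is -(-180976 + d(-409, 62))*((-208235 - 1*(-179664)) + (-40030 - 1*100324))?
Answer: -122402886075/4 ≈ -3.0601e+10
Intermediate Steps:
d(q, x) = -695/4 (d(q, x) = (¼)*(-695) = -695/4)
-(-180976 + d(-409, 62))*((-208235 - 1*(-179664)) + (-40030 - 1*100324)) = -(-180976 - 695/4)*((-208235 - 1*(-179664)) + (-40030 - 1*100324)) = -(-724599)*((-208235 + 179664) + (-40030 - 100324))/4 = -(-724599)*(-28571 - 140354)/4 = -(-724599)*(-168925)/4 = -1*122402886075/4 = -122402886075/4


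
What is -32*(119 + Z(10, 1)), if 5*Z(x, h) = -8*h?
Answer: -18784/5 ≈ -3756.8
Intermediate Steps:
Z(x, h) = -8*h/5 (Z(x, h) = (-8*h)/5 = -8*h/5)
-32*(119 + Z(10, 1)) = -32*(119 - 8/5*1) = -32*(119 - 8/5) = -32*587/5 = -18784/5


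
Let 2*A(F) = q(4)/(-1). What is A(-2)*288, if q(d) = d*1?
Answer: -576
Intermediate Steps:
q(d) = d
A(F) = -2 (A(F) = (4/(-1))/2 = (4*(-1))/2 = (1/2)*(-4) = -2)
A(-2)*288 = -2*288 = -576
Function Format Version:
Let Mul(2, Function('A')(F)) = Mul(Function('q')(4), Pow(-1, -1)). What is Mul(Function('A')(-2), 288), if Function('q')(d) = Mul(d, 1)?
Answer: -576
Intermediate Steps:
Function('q')(d) = d
Function('A')(F) = -2 (Function('A')(F) = Mul(Rational(1, 2), Mul(4, Pow(-1, -1))) = Mul(Rational(1, 2), Mul(4, -1)) = Mul(Rational(1, 2), -4) = -2)
Mul(Function('A')(-2), 288) = Mul(-2, 288) = -576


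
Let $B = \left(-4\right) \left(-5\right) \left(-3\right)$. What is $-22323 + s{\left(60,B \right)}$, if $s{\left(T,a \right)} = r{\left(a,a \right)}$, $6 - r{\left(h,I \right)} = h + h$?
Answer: $-22197$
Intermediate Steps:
$r{\left(h,I \right)} = 6 - 2 h$ ($r{\left(h,I \right)} = 6 - \left(h + h\right) = 6 - 2 h$)
$B = -60$ ($B = 20 \left(-3\right) = -60$)
$s{\left(T,a \right)} = 6 - 2 a$
$-22323 + s{\left(60,B \right)} = -22323 + \left(6 - -120\right) = -22323 + \left(6 + 120\right) = -22323 + 126 = -22197$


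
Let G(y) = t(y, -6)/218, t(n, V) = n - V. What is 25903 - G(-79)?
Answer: 5646927/218 ≈ 25903.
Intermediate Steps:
G(y) = 3/109 + y/218 (G(y) = (y - 1*(-6))/218 = (y + 6)*(1/218) = (6 + y)*(1/218) = 3/109 + y/218)
25903 - G(-79) = 25903 - (3/109 + (1/218)*(-79)) = 25903 - (3/109 - 79/218) = 25903 - 1*(-73/218) = 25903 + 73/218 = 5646927/218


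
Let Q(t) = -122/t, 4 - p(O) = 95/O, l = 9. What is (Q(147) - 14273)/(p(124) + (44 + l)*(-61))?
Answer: 260183372/58872177 ≈ 4.4195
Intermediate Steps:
p(O) = 4 - 95/O
(Q(147) - 14273)/(p(124) + (44 + l)*(-61)) = (-122/147 - 14273)/((4 - 95/124) + (44 + 9)*(-61)) = (-122*1/147 - 14273)/((4 - 95*1/124) + 53*(-61)) = (-122/147 - 14273)/((4 - 95/124) - 3233) = -2098253/(147*(401/124 - 3233)) = -2098253/(147*(-400491/124)) = -2098253/147*(-124/400491) = 260183372/58872177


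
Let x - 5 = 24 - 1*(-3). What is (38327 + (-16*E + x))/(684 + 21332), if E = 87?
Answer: 36967/22016 ≈ 1.6791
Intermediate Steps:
x = 32 (x = 5 + (24 - 1*(-3)) = 5 + (24 + 3) = 5 + 27 = 32)
(38327 + (-16*E + x))/(684 + 21332) = (38327 + (-16*87 + 32))/(684 + 21332) = (38327 + (-1392 + 32))/22016 = (38327 - 1360)*(1/22016) = 36967*(1/22016) = 36967/22016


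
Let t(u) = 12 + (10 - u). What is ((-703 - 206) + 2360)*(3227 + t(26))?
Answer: 4676573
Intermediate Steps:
t(u) = 22 - u
((-703 - 206) + 2360)*(3227 + t(26)) = ((-703 - 206) + 2360)*(3227 + (22 - 1*26)) = (-909 + 2360)*(3227 + (22 - 26)) = 1451*(3227 - 4) = 1451*3223 = 4676573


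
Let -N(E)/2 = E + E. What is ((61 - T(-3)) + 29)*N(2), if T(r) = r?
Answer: -744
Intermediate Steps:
N(E) = -4*E (N(E) = -2*(E + E) = -4*E)
((61 - T(-3)) + 29)*N(2) = ((61 - 1*(-3)) + 29)*(-4*2) = ((61 + 3) + 29)*(-8) = (64 + 29)*(-8) = 93*(-8) = -744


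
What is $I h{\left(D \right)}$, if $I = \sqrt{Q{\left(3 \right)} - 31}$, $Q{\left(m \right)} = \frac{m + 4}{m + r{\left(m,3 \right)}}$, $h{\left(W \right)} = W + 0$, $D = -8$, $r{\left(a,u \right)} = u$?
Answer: $- \frac{4 i \sqrt{1074}}{3} \approx - 43.696 i$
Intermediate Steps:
$h{\left(W \right)} = W$
$Q{\left(m \right)} = \frac{4 + m}{3 + m}$ ($Q{\left(m \right)} = \frac{m + 4}{m + 3} = \frac{4 + m}{3 + m}$)
$I = \frac{i \sqrt{1074}}{6}$ ($I = \sqrt{\frac{4 + 3}{3 + 3} - 31} = \sqrt{\frac{1}{6} \cdot 7 - 31} = \sqrt{\frac{7}{6} - 31} = \sqrt{- \frac{179}{6}} = \frac{i \sqrt{1074}}{6} \approx 5.462 i$)
$I h{\left(D \right)} = \frac{i \sqrt{1074}}{6} \left(-8\right) = - \frac{4 i \sqrt{1074}}{3}$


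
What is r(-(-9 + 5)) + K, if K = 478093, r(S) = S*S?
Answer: 478109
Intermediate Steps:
r(S) = S**2
r(-(-9 + 5)) + K = (-(-9 + 5))**2 + 478093 = (-1*(-4))**2 + 478093 = 4**2 + 478093 = 16 + 478093 = 478109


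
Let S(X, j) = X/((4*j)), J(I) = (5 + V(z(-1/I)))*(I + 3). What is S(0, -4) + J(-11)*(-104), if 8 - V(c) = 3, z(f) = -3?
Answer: 8320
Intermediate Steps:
V(c) = 5 (V(c) = 8 - 1*3 = 8 - 3 = 5)
J(I) = 30 + 10*I (J(I) = (5 + 5)*(I + 3) = 10*(3 + I) = 30 + 10*I)
S(X, j) = X/(4*j) (S(X, j) = (1/(4*j))*X = X/(4*j))
S(0, -4) + J(-11)*(-104) = (¼)*0/(-4) + (30 + 10*(-11))*(-104) = (¼)*0*(-¼) + (30 - 110)*(-104) = 0 - 80*(-104) = 0 + 8320 = 8320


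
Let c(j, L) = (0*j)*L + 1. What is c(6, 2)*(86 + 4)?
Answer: 90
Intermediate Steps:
c(j, L) = 1 (c(j, L) = 0*L + 1 = 0 + 1 = 1)
c(6, 2)*(86 + 4) = 1*(86 + 4) = 1*90 = 90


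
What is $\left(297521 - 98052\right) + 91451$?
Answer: $290920$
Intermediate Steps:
$\left(297521 - 98052\right) + 91451 = 199469 + 91451 = 290920$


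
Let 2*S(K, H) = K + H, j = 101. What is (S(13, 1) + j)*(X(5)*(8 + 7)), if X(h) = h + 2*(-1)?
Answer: 4860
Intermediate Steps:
X(h) = -2 + h (X(h) = h - 2 = -2 + h)
S(K, H) = H/2 + K/2 (S(K, H) = (K + H)/2 = (H + K)/2 = H/2 + K/2)
(S(13, 1) + j)*(X(5)*(8 + 7)) = (((½)*1 + (½)*13) + 101)*((-2 + 5)*(8 + 7)) = ((½ + 13/2) + 101)*(3*15) = (7 + 101)*45 = 108*45 = 4860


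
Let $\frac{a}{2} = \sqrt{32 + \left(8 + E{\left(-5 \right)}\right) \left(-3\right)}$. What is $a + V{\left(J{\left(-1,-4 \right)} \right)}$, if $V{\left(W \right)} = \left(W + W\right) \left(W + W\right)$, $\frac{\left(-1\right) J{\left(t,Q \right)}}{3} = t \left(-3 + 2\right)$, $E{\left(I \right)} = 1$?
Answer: $36 + 2 \sqrt{5} \approx 40.472$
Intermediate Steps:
$J{\left(t,Q \right)} = 3 t$ ($J{\left(t,Q \right)} = - 3 t \left(-3 + 2\right) = - 3 t \left(-1\right) = - 3 \left(- t\right) = 3 t$)
$V{\left(W \right)} = 4 W^{2}$ ($V{\left(W \right)} = 2 W 2 W = 4 W^{2}$)
$a = 2 \sqrt{5}$ ($a = 2 \sqrt{32 + \left(8 + 1\right) \left(-3\right)} = 2 \sqrt{32 + 9 \left(-3\right)} = 2 \sqrt{32 - 27} = 2 \sqrt{5} \approx 4.4721$)
$a + V{\left(J{\left(-1,-4 \right)} \right)} = 2 \sqrt{5} + 4 \left(3 \left(-1\right)\right)^{2} = 2 \sqrt{5} + 4 \left(-3\right)^{2} = 2 \sqrt{5} + 4 \cdot 9 = 2 \sqrt{5} + 36 = 36 + 2 \sqrt{5}$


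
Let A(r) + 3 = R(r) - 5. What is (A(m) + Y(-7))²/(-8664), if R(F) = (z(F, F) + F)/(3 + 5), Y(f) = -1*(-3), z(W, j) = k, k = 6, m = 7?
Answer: -243/184832 ≈ -0.0013147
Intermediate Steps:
z(W, j) = 6
Y(f) = 3
R(F) = ¾ + F/8 (R(F) = (6 + F)/(3 + 5) = (6 + F)/8 = (6 + F)*(⅛) = ¾ + F/8)
A(r) = -29/4 + r/8 (A(r) = -3 + ((¾ + r/8) - 5) = -3 + (-17/4 + r/8) = -29/4 + r/8)
(A(m) + Y(-7))²/(-8664) = ((-29/4 + (⅛)*7) + 3)²/(-8664) = ((-29/4 + 7/8) + 3)²*(-1/8664) = (-51/8 + 3)²*(-1/8664) = (-27/8)²*(-1/8664) = (729/64)*(-1/8664) = -243/184832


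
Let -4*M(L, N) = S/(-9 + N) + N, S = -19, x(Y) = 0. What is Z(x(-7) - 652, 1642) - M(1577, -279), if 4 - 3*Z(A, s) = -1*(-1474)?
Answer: -644813/1152 ≈ -559.73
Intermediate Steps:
M(L, N) = -N/4 + 19/(4*(-9 + N)) (M(L, N) = -(-19/(-9 + N) + N)/4 = -(N - 19/(-9 + N))/4 = -N/4 + 19/(4*(-9 + N)))
Z(A, s) = -490 (Z(A, s) = 4/3 - (-1)*(-1474)/3 = 4/3 - 1/3*1474 = 4/3 - 1474/3 = -490)
Z(x(-7) - 652, 1642) - M(1577, -279) = -490 - (19 - 1*(-279)**2 + 9*(-279))/(4*(-9 - 279)) = -490 - (19 - 1*77841 - 2511)/(4*(-288)) = -490 - (-1)*(19 - 77841 - 2511)/(4*288) = -490 - (-1)*(-80333)/(4*288) = -490 - 1*80333/1152 = -490 - 80333/1152 = -644813/1152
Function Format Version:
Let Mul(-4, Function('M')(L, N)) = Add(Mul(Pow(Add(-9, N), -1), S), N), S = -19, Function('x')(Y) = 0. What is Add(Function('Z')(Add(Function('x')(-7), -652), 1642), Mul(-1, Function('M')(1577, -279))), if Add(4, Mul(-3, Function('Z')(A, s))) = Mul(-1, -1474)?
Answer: Rational(-644813, 1152) ≈ -559.73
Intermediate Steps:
Function('M')(L, N) = Add(Mul(Rational(-1, 4), N), Mul(Rational(19, 4), Pow(Add(-9, N), -1))) (Function('M')(L, N) = Mul(Rational(-1, 4), Add(Mul(Pow(Add(-9, N), -1), -19), N)) = Mul(Rational(-1, 4), Add(Mul(-19, Pow(Add(-9, N), -1)), N)) = Mul(Rational(-1, 4), Add(N, Mul(-19, Pow(Add(-9, N), -1)))) = Add(Mul(Rational(-1, 4), N), Mul(Rational(19, 4), Pow(Add(-9, N), -1))))
Function('Z')(A, s) = -490 (Function('Z')(A, s) = Add(Rational(4, 3), Mul(Rational(-1, 3), Mul(-1, -1474))) = Add(Rational(4, 3), Mul(Rational(-1, 3), 1474)) = Add(Rational(4, 3), Rational(-1474, 3)) = -490)
Add(Function('Z')(Add(Function('x')(-7), -652), 1642), Mul(-1, Function('M')(1577, -279))) = Add(-490, Mul(-1, Mul(Rational(1, 4), Pow(Add(-9, -279), -1), Add(19, Mul(-1, Pow(-279, 2)), Mul(9, -279))))) = Add(-490, Mul(-1, Mul(Rational(1, 4), Pow(-288, -1), Add(19, Mul(-1, 77841), -2511)))) = Add(-490, Mul(-1, Mul(Rational(1, 4), Rational(-1, 288), Add(19, -77841, -2511)))) = Add(-490, Mul(-1, Mul(Rational(1, 4), Rational(-1, 288), -80333))) = Add(-490, Mul(-1, Rational(80333, 1152))) = Add(-490, Rational(-80333, 1152)) = Rational(-644813, 1152)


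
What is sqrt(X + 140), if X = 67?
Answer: 3*sqrt(23) ≈ 14.387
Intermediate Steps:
sqrt(X + 140) = sqrt(67 + 140) = sqrt(207) = 3*sqrt(23)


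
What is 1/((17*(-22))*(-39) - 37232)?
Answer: -1/22646 ≈ -4.4158e-5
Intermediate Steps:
1/((17*(-22))*(-39) - 37232) = 1/(-374*(-39) - 37232) = 1/(14586 - 37232) = 1/(-22646) = -1/22646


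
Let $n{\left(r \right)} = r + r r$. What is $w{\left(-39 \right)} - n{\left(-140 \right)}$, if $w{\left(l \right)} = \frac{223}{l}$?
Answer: $- \frac{759163}{39} \approx -19466.0$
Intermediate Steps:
$n{\left(r \right)} = r + r^{2}$
$w{\left(-39 \right)} - n{\left(-140 \right)} = \frac{223}{-39} - - 140 \left(1 - 140\right) = 223 \left(- \frac{1}{39}\right) - \left(-140\right) \left(-139\right) = - \frac{223}{39} - 19460 = - \frac{759163}{39}$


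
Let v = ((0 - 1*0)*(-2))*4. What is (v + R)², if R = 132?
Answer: 17424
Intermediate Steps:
v = 0 (v = ((0 + 0)*(-2))*4 = (0*(-2))*4 = 0*4 = 0)
(v + R)² = (0 + 132)² = 132² = 17424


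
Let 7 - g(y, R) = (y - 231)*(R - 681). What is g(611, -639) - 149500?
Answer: 352107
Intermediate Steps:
g(y, R) = 7 - (-681 + R)*(-231 + y) (g(y, R) = 7 - (y - 231)*(R - 681) = 7 - (-231 + y)*(-681 + R) = 7 - (-681 + R)*(-231 + y))
g(611, -639) - 149500 = (-157304 + 231*(-639) + 681*611 - 1*(-639)*611) - 149500 = (-157304 - 147609 + 416091 + 390429) - 149500 = 501607 - 149500 = 352107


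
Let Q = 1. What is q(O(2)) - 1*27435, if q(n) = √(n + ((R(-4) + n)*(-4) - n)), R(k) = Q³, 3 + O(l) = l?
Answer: -27435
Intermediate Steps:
O(l) = -3 + l
R(k) = 1 (R(k) = 1³ = 1)
q(n) = √(-4 - 4*n) (q(n) = √(n + ((1 + n)*(-4) - n)) = √(n + ((-4 - 4*n) - n)) = √(n + (-4 - 5*n)) = √(-4 - 4*n))
q(O(2)) - 1*27435 = 2*√(-1 - (-3 + 2)) - 1*27435 = 2*√(-1 - 1*(-1)) - 27435 = 2*√(-1 + 1) - 27435 = 2*√0 - 27435 = 2*0 - 27435 = 0 - 27435 = -27435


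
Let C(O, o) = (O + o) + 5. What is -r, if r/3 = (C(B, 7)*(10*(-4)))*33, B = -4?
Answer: 31680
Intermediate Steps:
C(O, o) = 5 + O + o
r = -31680 (r = 3*(((5 - 4 + 7)*(10*(-4)))*33) = 3*((8*(-40))*33) = 3*(-320*33) = 3*(-10560) = -31680)
-r = -1*(-31680) = 31680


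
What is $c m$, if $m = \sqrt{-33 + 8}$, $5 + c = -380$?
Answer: $- 1925 i \approx - 1925.0 i$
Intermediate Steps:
$c = -385$ ($c = -5 - 380 = -385$)
$m = 5 i$ ($m = \sqrt{-25} = 5 i \approx 5.0 i$)
$c m = - 385 \cdot 5 i = - 1925 i$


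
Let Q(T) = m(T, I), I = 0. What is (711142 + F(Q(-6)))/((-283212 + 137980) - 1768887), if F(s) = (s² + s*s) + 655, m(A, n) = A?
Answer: -711869/1914119 ≈ -0.37190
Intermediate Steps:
Q(T) = T
F(s) = 655 + 2*s² (F(s) = (s² + s²) + 655 = 2*s² + 655 = 655 + 2*s²)
(711142 + F(Q(-6)))/((-283212 + 137980) - 1768887) = (711142 + (655 + 2*(-6)²))/((-283212 + 137980) - 1768887) = (711142 + (655 + 2*36))/(-145232 - 1768887) = (711142 + (655 + 72))/(-1914119) = (711142 + 727)*(-1/1914119) = 711869*(-1/1914119) = -711869/1914119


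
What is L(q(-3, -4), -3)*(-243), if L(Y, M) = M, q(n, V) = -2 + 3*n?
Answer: 729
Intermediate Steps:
L(q(-3, -4), -3)*(-243) = -3*(-243) = 729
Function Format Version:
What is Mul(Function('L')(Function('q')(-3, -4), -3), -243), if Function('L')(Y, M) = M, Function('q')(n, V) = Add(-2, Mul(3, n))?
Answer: 729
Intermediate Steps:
Mul(Function('L')(Function('q')(-3, -4), -3), -243) = Mul(-3, -243) = 729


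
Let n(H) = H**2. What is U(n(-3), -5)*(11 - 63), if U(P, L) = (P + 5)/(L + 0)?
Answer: 728/5 ≈ 145.60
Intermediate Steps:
U(P, L) = (5 + P)/L
U(n(-3), -5)*(11 - 63) = ((5 + (-3)**2)/(-5))*(11 - 63) = -(5 + 9)/5*(-52) = -1/5*14*(-52) = -14/5*(-52) = 728/5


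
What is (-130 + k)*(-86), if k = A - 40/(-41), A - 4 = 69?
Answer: 197542/41 ≈ 4818.1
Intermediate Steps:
A = 73 (A = 4 + 69 = 73)
k = 3033/41 (k = 73 - 40/(-41) = 73 - 40*(-1)/41 = 73 - 1*(-40/41) = 73 + 40/41 = 3033/41 ≈ 73.976)
(-130 + k)*(-86) = (-130 + 3033/41)*(-86) = -2297/41*(-86) = 197542/41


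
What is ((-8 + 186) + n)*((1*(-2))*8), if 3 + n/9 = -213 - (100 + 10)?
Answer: 44096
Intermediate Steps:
n = -2934 (n = -27 + 9*(-213 - (100 + 10)) = -27 + 9*(-213 - 1*110) = -27 + 9*(-213 - 110) = -27 + 9*(-323) = -27 - 2907 = -2934)
((-8 + 186) + n)*((1*(-2))*8) = ((-8 + 186) - 2934)*((1*(-2))*8) = (178 - 2934)*(-2*8) = -2756*(-16) = 44096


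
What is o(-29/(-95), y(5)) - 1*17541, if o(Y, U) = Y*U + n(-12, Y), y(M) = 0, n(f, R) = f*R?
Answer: -1666743/95 ≈ -17545.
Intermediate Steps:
n(f, R) = R*f
o(Y, U) = -12*Y + U*Y (o(Y, U) = Y*U + Y*(-12) = U*Y - 12*Y = -12*Y + U*Y)
o(-29/(-95), y(5)) - 1*17541 = (-29/(-95))*(-12 + 0) - 1*17541 = -29*(-1/95)*(-12) - 17541 = (29/95)*(-12) - 17541 = -348/95 - 17541 = -1666743/95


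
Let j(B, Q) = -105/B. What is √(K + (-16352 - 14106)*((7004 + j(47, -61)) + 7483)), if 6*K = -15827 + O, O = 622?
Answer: I*√35084361396894/282 ≈ 21004.0*I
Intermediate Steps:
K = -15205/6 (K = (-15827 + 622)/6 = (⅙)*(-15205) = -15205/6 ≈ -2534.2)
√(K + (-16352 - 14106)*((7004 + j(47, -61)) + 7483)) = √(-15205/6 + (-16352 - 14106)*((7004 - 105/47) + 7483)) = √(-15205/6 - 30458*((7004 - 105*1/47) + 7483)) = √(-15205/6 - 30458*((7004 - 105/47) + 7483)) = √(-15205/6 - 30458*(329083/47 + 7483)) = √(-15205/6 - 30458*680784/47) = √(-15205/6 - 20735319072/47) = √(-124412629067/282) = I*√35084361396894/282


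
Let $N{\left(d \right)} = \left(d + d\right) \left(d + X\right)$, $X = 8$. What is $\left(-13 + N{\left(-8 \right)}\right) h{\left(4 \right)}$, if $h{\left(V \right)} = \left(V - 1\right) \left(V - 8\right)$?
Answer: $156$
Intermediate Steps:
$N{\left(d \right)} = 2 d \left(8 + d\right)$ ($N{\left(d \right)} = \left(d + d\right) \left(d + 8\right) = 2 d \left(8 + d\right)$)
$h{\left(V \right)} = \left(-1 + V\right) \left(-8 + V\right)$
$\left(-13 + N{\left(-8 \right)}\right) h{\left(4 \right)} = \left(-13 + 2 \left(-8\right) \left(8 - 8\right)\right) \left(8 + 4^{2} - 36\right) = \left(-13 + 2 \left(-8\right) 0\right) \left(8 + 16 - 36\right) = \left(-13 + 0\right) \left(-12\right) = \left(-13\right) \left(-12\right) = 156$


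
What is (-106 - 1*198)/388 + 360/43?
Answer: 31652/4171 ≈ 7.5886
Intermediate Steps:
(-106 - 1*198)/388 + 360/43 = (-106 - 198)*(1/388) + 360*(1/43) = -304*1/388 + 360/43 = -76/97 + 360/43 = 31652/4171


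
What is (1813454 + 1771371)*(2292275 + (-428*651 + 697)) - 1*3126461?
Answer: 7221067603339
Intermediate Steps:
(1813454 + 1771371)*(2292275 + (-428*651 + 697)) - 1*3126461 = 3584825*(2292275 + (-278628 + 697)) - 3126461 = 3584825*(2292275 - 277931) - 3126461 = 3584825*2014344 - 3126461 = 7221070729800 - 3126461 = 7221067603339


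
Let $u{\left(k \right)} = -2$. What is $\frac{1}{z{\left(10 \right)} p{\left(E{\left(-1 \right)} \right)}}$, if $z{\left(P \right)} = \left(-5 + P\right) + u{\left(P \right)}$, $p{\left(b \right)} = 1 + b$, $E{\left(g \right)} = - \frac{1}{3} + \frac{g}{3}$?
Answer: $1$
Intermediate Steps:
$E{\left(g \right)} = - \frac{1}{3} + \frac{g}{3}$ ($E{\left(g \right)} = \left(-1\right) \frac{1}{3} + g \frac{1}{3} = - \frac{1}{3} + \frac{g}{3}$)
$z{\left(P \right)} = -7 + P$ ($z{\left(P \right)} = \left(-5 + P\right) - 2 = -7 + P$)
$\frac{1}{z{\left(10 \right)} p{\left(E{\left(-1 \right)} \right)}} = \frac{1}{\left(-7 + 10\right) \left(1 + \left(- \frac{1}{3} + \frac{1}{3} \left(-1\right)\right)\right)} = \frac{1}{3 \left(1 - \frac{2}{3}\right)} = \frac{1}{3 \cdot \frac{1}{3}} = 1^{-1} = 1$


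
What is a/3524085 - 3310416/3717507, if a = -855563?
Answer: -4948916270267/4366936885365 ≈ -1.1333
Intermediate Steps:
a/3524085 - 3310416/3717507 = -855563/3524085 - 3310416/3717507 = -855563*1/3524085 - 3310416*1/3717507 = -855563/3524085 - 1103472/1239169 = -4948916270267/4366936885365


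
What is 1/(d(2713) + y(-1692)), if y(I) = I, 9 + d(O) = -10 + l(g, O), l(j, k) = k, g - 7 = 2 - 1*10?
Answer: 1/1002 ≈ 0.00099800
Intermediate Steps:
g = -1 (g = 7 + (2 - 1*10) = 7 + (2 - 10) = 7 - 8 = -1)
d(O) = -19 + O (d(O) = -9 + (-10 + O) = -19 + O)
1/(d(2713) + y(-1692)) = 1/((-19 + 2713) - 1692) = 1/(2694 - 1692) = 1/1002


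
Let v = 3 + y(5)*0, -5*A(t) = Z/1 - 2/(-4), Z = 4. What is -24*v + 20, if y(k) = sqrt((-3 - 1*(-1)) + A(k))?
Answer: -52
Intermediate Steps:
A(t) = -9/10 (A(t) = -(4/1 - 2/(-4))/5 = -(4*1 - 2*(-1/4))/5 = -(4 + 1/2)/5 = -1/5*9/2 = -9/10)
y(k) = I*sqrt(290)/10 (y(k) = sqrt((-3 - 1*(-1)) - 9/10) = sqrt((-3 + 1) - 9/10) = sqrt(-2 - 9/10) = sqrt(-29/10) = I*sqrt(290)/10)
v = 3 (v = 3 + (I*sqrt(290)/10)*0 = 3 + 0 = 3)
-24*v + 20 = -24*3 + 20 = -72 + 20 = -52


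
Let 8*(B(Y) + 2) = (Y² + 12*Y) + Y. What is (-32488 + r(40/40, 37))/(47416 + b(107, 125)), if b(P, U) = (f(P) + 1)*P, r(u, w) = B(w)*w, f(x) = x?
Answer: -96023/235888 ≈ -0.40707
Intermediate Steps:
B(Y) = -2 + Y²/8 + 13*Y/8 (B(Y) = -2 + ((Y² + 12*Y) + Y)/8 = -2 + (Y² + 13*Y)/8 = -2 + (Y²/8 + 13*Y/8) = -2 + Y²/8 + 13*Y/8)
r(u, w) = w*(-2 + w²/8 + 13*w/8) (r(u, w) = (-2 + w²/8 + 13*w/8)*w = w*(-2 + w²/8 + 13*w/8))
b(P, U) = P*(1 + P) (b(P, U) = (P + 1)*P = (1 + P)*P = P*(1 + P))
(-32488 + r(40/40, 37))/(47416 + b(107, 125)) = (-32488 + (⅛)*37*(-16 + 37² + 13*37))/(47416 + 107*(1 + 107)) = (-32488 + (⅛)*37*(-16 + 1369 + 481))/(47416 + 107*108) = (-32488 + (⅛)*37*1834)/(47416 + 11556) = (-32488 + 33929/4)/58972 = -96023/4*1/58972 = -96023/235888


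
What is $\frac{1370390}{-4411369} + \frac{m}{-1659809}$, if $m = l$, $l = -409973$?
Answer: $- \frac{466043472473}{7322029968521} \approx -0.06365$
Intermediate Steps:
$m = -409973$
$\frac{1370390}{-4411369} + \frac{m}{-1659809} = \frac{1370390}{-4411369} - \frac{409973}{-1659809} = 1370390 \left(- \frac{1}{4411369}\right) - - \frac{409973}{1659809} = - \frac{1370390}{4411369} + \frac{409973}{1659809} = - \frac{466043472473}{7322029968521}$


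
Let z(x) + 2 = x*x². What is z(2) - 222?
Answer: -216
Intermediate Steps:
z(x) = -2 + x³ (z(x) = -2 + x*x² = -2 + x³)
z(2) - 222 = (-2 + 2³) - 222 = (-2 + 8) - 222 = 6 - 222 = -216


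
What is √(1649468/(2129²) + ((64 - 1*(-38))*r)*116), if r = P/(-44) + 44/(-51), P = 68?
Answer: 18*I*√48232168171/23419 ≈ 168.8*I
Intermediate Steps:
r = -1351/561 (r = 68/(-44) + 44/(-51) = 68*(-1/44) + 44*(-1/51) = -17/11 - 44/51 = -1351/561 ≈ -2.4082)
√(1649468/(2129²) + ((64 - 1*(-38))*r)*116) = √(1649468/(2129²) + ((64 - 1*(-38))*(-1351/561))*116) = √(1649468/4532641 + ((64 + 38)*(-1351/561))*116) = √(1649468*(1/4532641) + (102*(-1351/561))*116) = √(1649468/4532641 - 2702/11*116) = √(1649468/4532641 - 313432/11) = √(-1420656589764/49859051) = 18*I*√48232168171/23419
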